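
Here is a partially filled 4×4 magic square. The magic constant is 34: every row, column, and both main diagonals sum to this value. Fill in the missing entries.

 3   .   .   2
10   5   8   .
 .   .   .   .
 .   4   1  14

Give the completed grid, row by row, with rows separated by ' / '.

3 16 13 2 / 10 5 8 11 / 6 9 12 7 / 15 4 1 14

Row 2 needs 34; the known cells sum to 23, so (2,4) = 11.
Row 4 needs 34; the known cells sum to 19, so (4,1) = 15.
Column 1 must total 34; the given cells sum to 28, so (3,1) = 6.
The remaining cell in column 4 is (3,4) = 34 − 27 = 7.
Main diagonal needs 34; the known cells sum to 22, so (3,3) = 12.
Using anti-diagonal: 2 + 8 + 15 + ? → (3,2) = 34 − 25 = 9.
Using column 2: 5 + 9 + 4 + ? → (1,2) = 34 − 18 = 16.
Using column 3: 8 + 12 + 1 + ? → (1,3) = 34 − 21 = 13.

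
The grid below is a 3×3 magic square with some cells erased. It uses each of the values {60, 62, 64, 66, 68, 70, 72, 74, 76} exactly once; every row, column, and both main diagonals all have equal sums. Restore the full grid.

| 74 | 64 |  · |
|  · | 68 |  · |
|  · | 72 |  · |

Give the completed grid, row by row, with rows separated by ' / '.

74 64 66 / 60 68 76 / 70 72 62

The 9 entries sum to 612, so each line sums to 612/3 = 204.
Row 1: 74 + 64 + ? = 204, so (1,3) = 66.
The remaining cell in main diagonal is (3,3) = 204 − 142 = 62.
Anti-diagonal: 66 + 68 + ? = 204, so (3,1) = 70.
Using column 1: 74 + 70 + ? → (2,1) = 204 − 144 = 60.
Using column 3: 66 + 62 + ? → (2,3) = 204 − 128 = 76.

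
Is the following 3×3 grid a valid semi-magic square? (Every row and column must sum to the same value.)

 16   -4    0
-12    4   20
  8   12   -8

Row 1: 16 + (-4) + 0 = 12.
Row 2: -12 + 4 + 20 = 12.
Row 3: 8 + 12 + (-8) = 12.
Column 1: 16 + (-12) + 8 = 12.
Column 2: -4 + 4 + 12 = 12.
Column 3: 0 + 20 + (-8) = 12.
All lines sum to 12.

Yes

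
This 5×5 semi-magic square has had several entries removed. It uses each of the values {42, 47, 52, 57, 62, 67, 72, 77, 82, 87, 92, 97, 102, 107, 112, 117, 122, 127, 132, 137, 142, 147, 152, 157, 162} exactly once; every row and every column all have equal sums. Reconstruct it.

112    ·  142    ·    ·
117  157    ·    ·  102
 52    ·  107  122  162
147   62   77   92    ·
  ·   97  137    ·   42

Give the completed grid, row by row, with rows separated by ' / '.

The 25 entries sum to 2550, so each line sums to 2550/5 = 510.
The remaining cell in row 3 is (3,2) = 510 − 443 = 67.
Row 4: 147 + 62 + 77 + 92 + ? = 510, so (4,5) = 132.
From column 1, 510 − (112 + 117 + 52 + 147) gives (5,1) = 82.
Column 2 needs 510; the known cells sum to 383, so (1,2) = 127.
The remaining cell in column 3 is (2,3) = 510 − 463 = 47.
Column 5 needs 510; the known cells sum to 438, so (1,5) = 72.
Row 1 must total 510; the given cells sum to 453, so (1,4) = 57.
Row 2 needs 510; the known cells sum to 423, so (2,4) = 87.
Row 5: 82 + 97 + 137 + 42 + ? = 510, so (5,4) = 152.

112 127 142 57 72 / 117 157 47 87 102 / 52 67 107 122 162 / 147 62 77 92 132 / 82 97 137 152 42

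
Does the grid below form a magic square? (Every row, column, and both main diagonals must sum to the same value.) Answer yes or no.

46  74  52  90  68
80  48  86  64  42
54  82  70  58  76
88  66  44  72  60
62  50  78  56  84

No — row 3 sums to 340 but row 2 sums to 320.

Row 1: 46 + 74 + 52 + 90 + 68 = 330.
Row 2: 80 + 48 + 86 + 64 + 42 = 320.
Row 3: 54 + 82 + 70 + 58 + 76 = 340.
Row 4: 88 + 66 + 44 + 72 + 60 = 330.
Row 5: 62 + 50 + 78 + 56 + 84 = 330.
Column 1: 46 + 80 + 54 + 88 + 62 = 330.
Column 2: 74 + 48 + 82 + 66 + 50 = 320.
Column 3: 52 + 86 + 70 + 44 + 78 = 330.
Column 4: 90 + 64 + 58 + 72 + 56 = 340.
Column 5: 68 + 42 + 76 + 60 + 84 = 330.
Main diagonal: 46 + 48 + 70 + 72 + 84 = 320.
Anti-diagonal: 68 + 64 + 70 + 66 + 62 = 330.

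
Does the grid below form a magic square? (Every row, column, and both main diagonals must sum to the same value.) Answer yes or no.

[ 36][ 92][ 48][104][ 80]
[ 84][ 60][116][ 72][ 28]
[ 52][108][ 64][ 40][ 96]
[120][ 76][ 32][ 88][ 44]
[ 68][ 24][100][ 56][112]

Row 1: 36 + 92 + 48 + 104 + 80 = 360.
Row 2: 84 + 60 + 116 + 72 + 28 = 360.
Row 3: 52 + 108 + 64 + 40 + 96 = 360.
Row 4: 120 + 76 + 32 + 88 + 44 = 360.
Row 5: 68 + 24 + 100 + 56 + 112 = 360.
Column 1: 36 + 84 + 52 + 120 + 68 = 360.
Column 2: 92 + 60 + 108 + 76 + 24 = 360.
Column 3: 48 + 116 + 64 + 32 + 100 = 360.
Column 4: 104 + 72 + 40 + 88 + 56 = 360.
Column 5: 80 + 28 + 96 + 44 + 112 = 360.
Main diagonal: 36 + 60 + 64 + 88 + 112 = 360.
Anti-diagonal: 80 + 72 + 64 + 76 + 68 = 360.
All lines sum to 360.

Yes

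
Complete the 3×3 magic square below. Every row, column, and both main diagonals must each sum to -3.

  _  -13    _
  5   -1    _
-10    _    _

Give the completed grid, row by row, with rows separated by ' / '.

2 -13 8 / 5 -1 -7 / -10 11 -4

Row 2 must total -3; the given cells sum to 4, so (2,3) = -7.
Using column 1: 5 + (-10) + ? → (1,1) = -3 − (-5) = 2.
From column 2, -3 − (-13 + (-1)) gives (3,2) = 11.
Main diagonal needs -3; the known cells sum to 1, so (3,3) = -4.
Anti-diagonal: -1 + (-10) + ? = -3, so (1,3) = 8.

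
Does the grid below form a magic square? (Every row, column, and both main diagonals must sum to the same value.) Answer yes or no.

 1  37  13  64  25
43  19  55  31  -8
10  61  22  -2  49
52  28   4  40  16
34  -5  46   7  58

Row 1: 1 + 37 + 13 + 64 + 25 = 140.
Row 2: 43 + 19 + 55 + 31 + (-8) = 140.
Row 3: 10 + 61 + 22 + (-2) + 49 = 140.
Row 4: 52 + 28 + 4 + 40 + 16 = 140.
Row 5: 34 + (-5) + 46 + 7 + 58 = 140.
Column 1: 1 + 43 + 10 + 52 + 34 = 140.
Column 2: 37 + 19 + 61 + 28 + (-5) = 140.
Column 3: 13 + 55 + 22 + 4 + 46 = 140.
Column 4: 64 + 31 + (-2) + 40 + 7 = 140.
Column 5: 25 + (-8) + 49 + 16 + 58 = 140.
Main diagonal: 1 + 19 + 22 + 40 + 58 = 140.
Anti-diagonal: 25 + 31 + 22 + 28 + 34 = 140.
All lines sum to 140.

Yes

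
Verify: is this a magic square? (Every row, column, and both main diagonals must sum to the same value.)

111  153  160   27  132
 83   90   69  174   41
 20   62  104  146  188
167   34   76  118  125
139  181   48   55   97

Row 1: 111 + 153 + 160 + 27 + 132 = 583.
Row 2: 83 + 90 + 69 + 174 + 41 = 457.
Row 3: 20 + 62 + 104 + 146 + 188 = 520.
Row 4: 167 + 34 + 76 + 118 + 125 = 520.
Row 5: 139 + 181 + 48 + 55 + 97 = 520.
Column 1: 111 + 83 + 20 + 167 + 139 = 520.
Column 2: 153 + 90 + 62 + 34 + 181 = 520.
Column 3: 160 + 69 + 104 + 76 + 48 = 457.
Column 4: 27 + 174 + 146 + 118 + 55 = 520.
Column 5: 132 + 41 + 188 + 125 + 97 = 583.
Main diagonal: 111 + 90 + 104 + 118 + 97 = 520.
Anti-diagonal: 132 + 174 + 104 + 34 + 139 = 583.

No — main diagonal sums to 520 but column 5 sums to 583.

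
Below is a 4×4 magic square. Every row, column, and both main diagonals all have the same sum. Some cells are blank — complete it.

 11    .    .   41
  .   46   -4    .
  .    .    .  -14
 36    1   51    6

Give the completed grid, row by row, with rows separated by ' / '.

Row 4 is already complete: 36 + 1 + 51 + 6 = 94, so that is the magic constant.
Column 4 must total 94; the given cells sum to 33, so (2,4) = 61.
Main diagonal needs 94; the known cells sum to 63, so (3,3) = 31.
Anti-diagonal must total 94; the given cells sum to 73, so (3,2) = 21.
Row 2 must total 94; the given cells sum to 103, so (2,1) = -9.
Row 3 must total 94; the given cells sum to 38, so (3,1) = 56.
From column 2, 94 − (46 + 21 + 1) gives (1,2) = 26.
From column 3, 94 − (-4 + 31 + 51) gives (1,3) = 16.

11 26 16 41 / -9 46 -4 61 / 56 21 31 -14 / 36 1 51 6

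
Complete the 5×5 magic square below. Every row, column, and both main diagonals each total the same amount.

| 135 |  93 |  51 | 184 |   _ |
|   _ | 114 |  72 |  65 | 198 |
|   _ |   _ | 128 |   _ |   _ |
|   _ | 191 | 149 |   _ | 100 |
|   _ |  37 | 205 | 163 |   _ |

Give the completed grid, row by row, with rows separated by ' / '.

135 93 51 184 142 / 156 114 72 65 198 / 177 170 128 86 44 / 58 191 149 107 100 / 79 37 205 163 121

Column 3 is already complete: 51 + 72 + 128 + 149 + 205 = 605, so that is the magic constant.
Row 1 needs 605; the known cells sum to 463, so (1,5) = 142.
Row 2 needs 605; the known cells sum to 449, so (2,1) = 156.
Column 2: 93 + 114 + 191 + 37 + ? = 605, so (3,2) = 170.
From anti-diagonal, 605 − (142 + 65 + 128 + 191) gives (5,1) = 79.
From row 5, 605 − (79 + 37 + 205 + 163) gives (5,5) = 121.
The remaining cell in column 5 is (3,5) = 605 − 561 = 44.
Main diagonal: 135 + 114 + 128 + 121 + ? = 605, so (4,4) = 107.
Row 4: 191 + 149 + 107 + 100 + ? = 605, so (4,1) = 58.
Column 1 must total 605; the given cells sum to 428, so (3,1) = 177.
The remaining cell in column 4 is (3,4) = 605 − 519 = 86.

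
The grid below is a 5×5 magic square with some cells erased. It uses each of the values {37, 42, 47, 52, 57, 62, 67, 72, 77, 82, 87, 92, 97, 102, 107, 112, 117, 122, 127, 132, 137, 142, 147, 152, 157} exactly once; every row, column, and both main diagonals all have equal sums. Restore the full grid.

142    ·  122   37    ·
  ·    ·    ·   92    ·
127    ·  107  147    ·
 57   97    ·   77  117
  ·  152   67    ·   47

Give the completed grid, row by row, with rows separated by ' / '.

142 82 122 37 102 / 72 112 52 92 157 / 127 42 107 147 62 / 57 97 137 77 117 / 87 152 67 132 47

The 25 entries sum to 2425, so each line sums to 2425/5 = 485.
Using row 4: 57 + 97 + 77 + 117 + ? → (4,3) = 485 − 348 = 137.
Using column 3: 122 + 107 + 137 + 67 + ? → (2,3) = 485 − 433 = 52.
From column 4, 485 − (37 + 92 + 147 + 77) gives (5,4) = 132.
The remaining cell in main diagonal is (2,2) = 485 − 373 = 112.
Using row 5: 152 + 67 + 132 + 47 + ? → (5,1) = 485 − 398 = 87.
Column 1: 142 + 127 + 57 + 87 + ? = 485, so (2,1) = 72.
Anti-diagonal must total 485; the given cells sum to 383, so (1,5) = 102.
Using row 1: 142 + 122 + 37 + 102 + ? → (1,2) = 485 − 403 = 82.
Row 2: 72 + 112 + 52 + 92 + ? = 485, so (2,5) = 157.
Using column 2: 82 + 112 + 97 + 152 + ? → (3,2) = 485 − 443 = 42.
Column 5: 102 + 157 + 117 + 47 + ? = 485, so (3,5) = 62.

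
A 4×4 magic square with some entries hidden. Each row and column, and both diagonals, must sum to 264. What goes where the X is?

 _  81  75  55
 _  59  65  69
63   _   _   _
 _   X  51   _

57

The remaining cell in row 1 is (1,1) = 264 − 211 = 53.
Using row 2: 59 + 65 + 69 + ? → (2,1) = 264 − 193 = 71.
Column 1 needs 264; the known cells sum to 187, so (4,1) = 77.
Column 3 needs 264; the known cells sum to 191, so (3,3) = 73.
The remaining cell in main diagonal is (4,4) = 264 − 185 = 79.
Anti-diagonal: 55 + 65 + 77 + ? = 264, so (3,2) = 67.
The remaining cell in row 3 is (3,4) = 264 − 203 = 61.
Using row 4: 77 + 51 + 79 + ? → (4,2) = 264 − 207 = 57.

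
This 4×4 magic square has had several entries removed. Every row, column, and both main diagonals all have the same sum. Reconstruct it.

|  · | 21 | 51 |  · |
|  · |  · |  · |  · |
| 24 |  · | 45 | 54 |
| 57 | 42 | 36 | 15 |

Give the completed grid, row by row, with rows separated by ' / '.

30 21 51 48 / 39 60 18 33 / 24 27 45 54 / 57 42 36 15

Row 4 is already complete: 57 + 42 + 36 + 15 = 150, so that is the magic constant.
The remaining cell in row 3 is (3,2) = 150 − 123 = 27.
The remaining cell in column 2 is (2,2) = 150 − 90 = 60.
Column 3: 51 + 45 + 36 + ? = 150, so (2,3) = 18.
Using main diagonal: 60 + 45 + 15 + ? → (1,1) = 150 − 120 = 30.
Anti-diagonal must total 150; the given cells sum to 102, so (1,4) = 48.
Using column 1: 30 + 24 + 57 + ? → (2,1) = 150 − 111 = 39.
Using column 4: 48 + 54 + 15 + ? → (2,4) = 150 − 117 = 33.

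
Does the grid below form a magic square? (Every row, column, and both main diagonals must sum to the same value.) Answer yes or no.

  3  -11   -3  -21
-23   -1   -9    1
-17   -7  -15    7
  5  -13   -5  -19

Row 1: 3 + (-11) + (-3) + (-21) = -32.
Row 2: -23 + (-1) + (-9) + 1 = -32.
Row 3: -17 + (-7) + (-15) + 7 = -32.
Row 4: 5 + (-13) + (-5) + (-19) = -32.
Column 1: 3 + (-23) + (-17) + 5 = -32.
Column 2: -11 + (-1) + (-7) + (-13) = -32.
Column 3: -3 + (-9) + (-15) + (-5) = -32.
Column 4: -21 + 1 + 7 + (-19) = -32.
Main diagonal: 3 + (-1) + (-15) + (-19) = -32.
Anti-diagonal: -21 + (-9) + (-7) + 5 = -32.
All lines sum to -32.

Yes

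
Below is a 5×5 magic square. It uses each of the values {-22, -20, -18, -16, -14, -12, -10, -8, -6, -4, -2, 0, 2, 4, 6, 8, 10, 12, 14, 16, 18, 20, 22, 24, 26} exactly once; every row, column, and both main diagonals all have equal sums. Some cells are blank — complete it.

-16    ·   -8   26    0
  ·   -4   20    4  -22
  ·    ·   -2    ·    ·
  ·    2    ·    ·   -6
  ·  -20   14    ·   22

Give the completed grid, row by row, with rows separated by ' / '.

The 25 entries sum to 50, so each line sums to 50/5 = 10.
Using row 1: -16 + (-8) + 26 + 0 + ? → (1,2) = 10 − 2 = 8.
From row 2, 10 − (-4 + 20 + 4 + (-22)) gives (2,1) = 12.
The remaining cell in column 2 is (3,2) = 10 − (-14) = 24.
Column 3: -8 + 20 + (-2) + 14 + ? = 10, so (4,3) = -14.
Column 5 must total 10; the given cells sum to -6, so (3,5) = 16.
Main diagonal must total 10; the given cells sum to 0, so (4,4) = 10.
Anti-diagonal must total 10; the given cells sum to 4, so (5,1) = 6.
From row 4, 10 − (2 + (-14) + 10 + (-6)) gives (4,1) = 18.
Row 5: 6 + (-20) + 14 + 22 + ? = 10, so (5,4) = -12.
Using column 1: -16 + 12 + 18 + 6 + ? → (3,1) = 10 − 20 = -10.
Using column 4: 26 + 4 + 10 + (-12) + ? → (3,4) = 10 − 28 = -18.

-16 8 -8 26 0 / 12 -4 20 4 -22 / -10 24 -2 -18 16 / 18 2 -14 10 -6 / 6 -20 14 -12 22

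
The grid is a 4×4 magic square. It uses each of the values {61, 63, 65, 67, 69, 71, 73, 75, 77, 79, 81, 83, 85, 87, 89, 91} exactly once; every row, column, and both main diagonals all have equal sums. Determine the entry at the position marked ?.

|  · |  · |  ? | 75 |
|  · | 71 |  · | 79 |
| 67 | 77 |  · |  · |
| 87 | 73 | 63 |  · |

85

The 16 entries sum to 1216, so each line sums to 1216/4 = 304.
Row 4: 87 + 73 + 63 + ? = 304, so (4,4) = 81.
Using column 2: 71 + 77 + 73 + ? → (1,2) = 304 − 221 = 83.
The remaining cell in column 4 is (3,4) = 304 − 235 = 69.
The remaining cell in anti-diagonal is (2,3) = 304 − 239 = 65.
Row 2 needs 304; the known cells sum to 215, so (2,1) = 89.
Row 3 must total 304; the given cells sum to 213, so (3,3) = 91.
Column 1 must total 304; the given cells sum to 243, so (1,1) = 61.
The remaining cell in column 3 is (1,3) = 304 − 219 = 85.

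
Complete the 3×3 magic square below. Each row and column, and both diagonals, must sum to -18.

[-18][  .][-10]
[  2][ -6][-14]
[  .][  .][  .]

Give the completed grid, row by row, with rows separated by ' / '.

-18 10 -10 / 2 -6 -14 / -2 -22 6

Row 1: -18 + (-10) + ? = -18, so (1,2) = 10.
Column 1 needs -18; the known cells sum to -16, so (3,1) = -2.
The remaining cell in column 2 is (3,2) = -18 − 4 = -22.
Using column 3: -10 + (-14) + ? → (3,3) = -18 − (-24) = 6.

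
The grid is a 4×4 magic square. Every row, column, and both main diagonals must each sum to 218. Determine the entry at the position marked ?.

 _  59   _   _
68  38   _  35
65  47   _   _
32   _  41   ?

Row 2: 68 + 38 + 35 + ? = 218, so (2,3) = 77.
The remaining cell in column 1 is (1,1) = 218 − 165 = 53.
Using column 2: 59 + 38 + 47 + ? → (4,2) = 218 − 144 = 74.
Anti-diagonal: 77 + 47 + 32 + ? = 218, so (1,4) = 62.
Row 1 must total 218; the given cells sum to 174, so (1,3) = 44.
The remaining cell in row 4 is (4,4) = 218 − 147 = 71.

71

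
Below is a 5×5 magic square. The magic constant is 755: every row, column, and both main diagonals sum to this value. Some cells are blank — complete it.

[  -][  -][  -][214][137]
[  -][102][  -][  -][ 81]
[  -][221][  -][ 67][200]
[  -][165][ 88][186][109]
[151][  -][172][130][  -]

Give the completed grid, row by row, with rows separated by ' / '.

The remaining cell in row 4 is (4,1) = 755 − 548 = 207.
Column 4 must total 755; the given cells sum to 597, so (2,4) = 158.
Column 5 needs 755; the known cells sum to 527, so (5,5) = 228.
The remaining cell in anti-diagonal is (3,3) = 755 − 611 = 144.
Row 3: 221 + 144 + 67 + 200 + ? = 755, so (3,1) = 123.
Row 5: 151 + 172 + 130 + 228 + ? = 755, so (5,2) = 74.
The remaining cell in column 2 is (1,2) = 755 − 562 = 193.
Using main diagonal: 102 + 144 + 186 + 228 + ? → (1,1) = 755 − 660 = 95.
From row 1, 755 − (95 + 193 + 214 + 137) gives (1,3) = 116.
Column 1: 95 + 123 + 207 + 151 + ? = 755, so (2,1) = 179.
Column 3 must total 755; the given cells sum to 520, so (2,3) = 235.

95 193 116 214 137 / 179 102 235 158 81 / 123 221 144 67 200 / 207 165 88 186 109 / 151 74 172 130 228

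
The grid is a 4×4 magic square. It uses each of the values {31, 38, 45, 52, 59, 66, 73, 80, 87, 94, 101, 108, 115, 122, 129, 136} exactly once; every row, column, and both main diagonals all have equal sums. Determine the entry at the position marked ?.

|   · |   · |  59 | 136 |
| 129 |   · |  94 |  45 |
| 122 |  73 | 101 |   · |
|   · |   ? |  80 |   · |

108

The 16 entries sum to 1336, so each line sums to 1336/4 = 334.
Row 2: 129 + 94 + 45 + ? = 334, so (2,2) = 66.
Row 3 must total 334; the given cells sum to 296, so (3,4) = 38.
Column 4: 136 + 45 + 38 + ? = 334, so (4,4) = 115.
Main diagonal needs 334; the known cells sum to 282, so (1,1) = 52.
Using anti-diagonal: 136 + 94 + 73 + ? → (4,1) = 334 − 303 = 31.
Row 1 needs 334; the known cells sum to 247, so (1,2) = 87.
Row 4 must total 334; the given cells sum to 226, so (4,2) = 108.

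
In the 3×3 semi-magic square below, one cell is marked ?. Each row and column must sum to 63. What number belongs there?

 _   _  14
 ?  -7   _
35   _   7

From row 3, 63 − (35 + 7) gives (3,2) = 21.
From column 2, 63 − (-7 + 21) gives (1,2) = 49.
The remaining cell in column 3 is (2,3) = 63 − 21 = 42.
From row 1, 63 − (49 + 14) gives (1,1) = 0.
Using row 2: -7 + 42 + ? → (2,1) = 63 − 35 = 28.

28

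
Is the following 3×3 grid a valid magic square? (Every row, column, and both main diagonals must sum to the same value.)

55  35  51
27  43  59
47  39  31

No — row 2 sums to 129 but row 1 sums to 141.

Row 1: 55 + 35 + 51 = 141.
Row 2: 27 + 43 + 59 = 129.
Row 3: 47 + 39 + 31 = 117.
Column 1: 55 + 27 + 47 = 129.
Column 2: 35 + 43 + 39 = 117.
Column 3: 51 + 59 + 31 = 141.
Main diagonal: 55 + 43 + 31 = 129.
Anti-diagonal: 51 + 43 + 47 = 141.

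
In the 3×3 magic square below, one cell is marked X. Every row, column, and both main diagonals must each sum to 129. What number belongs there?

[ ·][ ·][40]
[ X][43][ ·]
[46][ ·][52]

49

Row 3 needs 129; the known cells sum to 98, so (3,2) = 31.
From column 2, 129 − (43 + 31) gives (1,2) = 55.
The remaining cell in column 3 is (2,3) = 129 − 92 = 37.
The remaining cell in main diagonal is (1,1) = 129 − 95 = 34.
Row 2 needs 129; the known cells sum to 80, so (2,1) = 49.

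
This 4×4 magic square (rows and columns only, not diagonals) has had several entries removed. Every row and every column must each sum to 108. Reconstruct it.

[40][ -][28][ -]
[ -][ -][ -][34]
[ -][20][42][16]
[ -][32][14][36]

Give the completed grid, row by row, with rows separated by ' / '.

From row 3, 108 − (20 + 42 + 16) gives (3,1) = 30.
Row 4 must total 108; the given cells sum to 82, so (4,1) = 26.
From column 1, 108 − (40 + 30 + 26) gives (2,1) = 12.
Column 3: 28 + 42 + 14 + ? = 108, so (2,3) = 24.
Using column 4: 34 + 16 + 36 + ? → (1,4) = 108 − 86 = 22.
Row 1 needs 108; the known cells sum to 90, so (1,2) = 18.
The remaining cell in row 2 is (2,2) = 108 − 70 = 38.

40 18 28 22 / 12 38 24 34 / 30 20 42 16 / 26 32 14 36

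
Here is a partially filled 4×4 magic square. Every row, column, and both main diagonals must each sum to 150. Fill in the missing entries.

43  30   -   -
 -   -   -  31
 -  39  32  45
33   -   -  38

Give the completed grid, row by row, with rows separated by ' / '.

Row 3: 39 + 32 + 45 + ? = 150, so (3,1) = 34.
Using column 1: 43 + 34 + 33 + ? → (2,1) = 150 − 110 = 40.
Column 4: 31 + 45 + 38 + ? = 150, so (1,4) = 36.
Main diagonal: 43 + 32 + 38 + ? = 150, so (2,2) = 37.
The remaining cell in anti-diagonal is (2,3) = 150 − 108 = 42.
From row 1, 150 − (43 + 30 + 36) gives (1,3) = 41.
Using column 2: 30 + 37 + 39 + ? → (4,2) = 150 − 106 = 44.
From column 3, 150 − (41 + 42 + 32) gives (4,3) = 35.

43 30 41 36 / 40 37 42 31 / 34 39 32 45 / 33 44 35 38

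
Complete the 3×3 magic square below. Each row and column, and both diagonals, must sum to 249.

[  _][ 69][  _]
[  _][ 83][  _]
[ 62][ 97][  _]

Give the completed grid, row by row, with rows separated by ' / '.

76 69 104 / 111 83 55 / 62 97 90

Using row 3: 62 + 97 + ? → (3,3) = 249 − 159 = 90.
Main diagonal: 83 + 90 + ? = 249, so (1,1) = 76.
The remaining cell in anti-diagonal is (1,3) = 249 − 145 = 104.
Column 1 needs 249; the known cells sum to 138, so (2,1) = 111.
Column 3 needs 249; the known cells sum to 194, so (2,3) = 55.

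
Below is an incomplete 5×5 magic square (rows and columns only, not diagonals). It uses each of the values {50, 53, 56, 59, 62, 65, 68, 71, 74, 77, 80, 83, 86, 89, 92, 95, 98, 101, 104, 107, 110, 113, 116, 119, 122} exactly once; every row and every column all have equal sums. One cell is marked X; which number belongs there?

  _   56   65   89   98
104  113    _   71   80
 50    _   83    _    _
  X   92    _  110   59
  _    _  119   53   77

The 25 entries sum to 2150, so each line sums to 2150/5 = 430.
Row 1: 56 + 65 + 89 + 98 + ? = 430, so (1,1) = 122.
The remaining cell in row 2 is (2,3) = 430 − 368 = 62.
Column 3 must total 430; the given cells sum to 329, so (4,3) = 101.
From column 4, 430 − (89 + 71 + 110 + 53) gives (3,4) = 107.
Using column 5: 98 + 80 + 59 + 77 + ? → (3,5) = 430 − 314 = 116.
From row 3, 430 − (50 + 83 + 107 + 116) gives (3,2) = 74.
Row 4 must total 430; the given cells sum to 362, so (4,1) = 68.

68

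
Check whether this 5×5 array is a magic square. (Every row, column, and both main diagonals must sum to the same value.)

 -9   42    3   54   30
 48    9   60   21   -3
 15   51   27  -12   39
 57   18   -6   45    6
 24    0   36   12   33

No — row 5 sums to 105 but anti-diagonal sums to 120.

Row 1: -9 + 42 + 3 + 54 + 30 = 120.
Row 2: 48 + 9 + 60 + 21 + (-3) = 135.
Row 3: 15 + 51 + 27 + (-12) + 39 = 120.
Row 4: 57 + 18 + (-6) + 45 + 6 = 120.
Row 5: 24 + 0 + 36 + 12 + 33 = 105.
Column 1: -9 + 48 + 15 + 57 + 24 = 135.
Column 2: 42 + 9 + 51 + 18 + 0 = 120.
Column 3: 3 + 60 + 27 + (-6) + 36 = 120.
Column 4: 54 + 21 + (-12) + 45 + 12 = 120.
Column 5: 30 + (-3) + 39 + 6 + 33 = 105.
Main diagonal: -9 + 9 + 27 + 45 + 33 = 105.
Anti-diagonal: 30 + 21 + 27 + 18 + 24 = 120.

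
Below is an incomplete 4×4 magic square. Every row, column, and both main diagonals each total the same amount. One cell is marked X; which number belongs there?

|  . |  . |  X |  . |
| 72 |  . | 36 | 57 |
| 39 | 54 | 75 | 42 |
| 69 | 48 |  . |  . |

Row 3 is complete and sums to 210; that is the magic constant.
From row 2, 210 − (72 + 36 + 57) gives (2,2) = 45.
Column 1 must total 210; the given cells sum to 180, so (1,1) = 30.
Column 2 must total 210; the given cells sum to 147, so (1,2) = 63.
From main diagonal, 210 − (30 + 45 + 75) gives (4,4) = 60.
From anti-diagonal, 210 − (36 + 54 + 69) gives (1,4) = 51.
Row 1: 30 + 63 + 51 + ? = 210, so (1,3) = 66.

66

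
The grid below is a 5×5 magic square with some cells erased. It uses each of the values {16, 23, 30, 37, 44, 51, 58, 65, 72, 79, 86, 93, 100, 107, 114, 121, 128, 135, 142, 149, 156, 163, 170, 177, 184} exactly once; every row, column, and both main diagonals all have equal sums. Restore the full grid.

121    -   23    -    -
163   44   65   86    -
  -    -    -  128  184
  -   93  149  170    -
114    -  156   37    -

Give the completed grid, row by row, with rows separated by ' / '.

121 177 23 79 100 / 163 44 65 86 142 / 30 51 107 128 184 / 72 93 149 170 16 / 114 135 156 37 58

The 25 entries sum to 2500, so each line sums to 2500/5 = 500.
Row 2: 163 + 44 + 65 + 86 + ? = 500, so (2,5) = 142.
Using column 3: 23 + 65 + 149 + 156 + ? → (3,3) = 500 − 393 = 107.
Column 4 must total 500; the given cells sum to 421, so (1,4) = 79.
Using main diagonal: 121 + 44 + 107 + 170 + ? → (5,5) = 500 − 442 = 58.
Using anti-diagonal: 86 + 107 + 93 + 114 + ? → (1,5) = 500 − 400 = 100.
Row 1 needs 500; the known cells sum to 323, so (1,2) = 177.
Row 5: 114 + 156 + 37 + 58 + ? = 500, so (5,2) = 135.
Column 2 must total 500; the given cells sum to 449, so (3,2) = 51.
Using column 5: 100 + 142 + 184 + 58 + ? → (4,5) = 500 − 484 = 16.
From row 3, 500 − (51 + 107 + 128 + 184) gives (3,1) = 30.
From row 4, 500 − (93 + 149 + 170 + 16) gives (4,1) = 72.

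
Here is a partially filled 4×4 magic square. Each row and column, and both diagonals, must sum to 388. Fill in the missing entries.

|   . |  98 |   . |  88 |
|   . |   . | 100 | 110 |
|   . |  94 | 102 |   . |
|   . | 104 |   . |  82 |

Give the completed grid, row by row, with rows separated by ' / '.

112 98 90 88 / 86 92 100 110 / 84 94 102 108 / 106 104 96 82

Column 2 needs 388; the known cells sum to 296, so (2,2) = 92.
From column 4, 388 − (88 + 110 + 82) gives (3,4) = 108.
Main diagonal must total 388; the given cells sum to 276, so (1,1) = 112.
From anti-diagonal, 388 − (88 + 100 + 94) gives (4,1) = 106.
Using row 1: 112 + 98 + 88 + ? → (1,3) = 388 − 298 = 90.
Using row 2: 92 + 100 + 110 + ? → (2,1) = 388 − 302 = 86.
From row 3, 388 − (94 + 102 + 108) gives (3,1) = 84.
From row 4, 388 − (106 + 104 + 82) gives (4,3) = 96.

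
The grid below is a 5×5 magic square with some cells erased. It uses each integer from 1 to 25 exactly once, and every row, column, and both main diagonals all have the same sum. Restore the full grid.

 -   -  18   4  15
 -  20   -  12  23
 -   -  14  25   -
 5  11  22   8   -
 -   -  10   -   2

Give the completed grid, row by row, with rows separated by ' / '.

21 7 18 4 15 / 9 20 1 12 23 / 17 3 14 25 6 / 5 11 22 8 19 / 13 24 10 16 2

The entries are 1 through 25, which sum to 325, so each line sums to 325/5 = 65.
Row 4: 5 + 11 + 22 + 8 + ? = 65, so (4,5) = 19.
From column 3, 65 − (18 + 14 + 22 + 10) gives (2,3) = 1.
Column 4 must total 65; the given cells sum to 49, so (5,4) = 16.
Column 5 needs 65; the known cells sum to 59, so (3,5) = 6.
From main diagonal, 65 − (20 + 14 + 8 + 2) gives (1,1) = 21.
From anti-diagonal, 65 − (15 + 12 + 14 + 11) gives (5,1) = 13.
Row 1 must total 65; the given cells sum to 58, so (1,2) = 7.
The remaining cell in row 2 is (2,1) = 65 − 56 = 9.
Row 5 must total 65; the given cells sum to 41, so (5,2) = 24.
From column 1, 65 − (21 + 9 + 5 + 13) gives (3,1) = 17.
The remaining cell in column 2 is (3,2) = 65 − 62 = 3.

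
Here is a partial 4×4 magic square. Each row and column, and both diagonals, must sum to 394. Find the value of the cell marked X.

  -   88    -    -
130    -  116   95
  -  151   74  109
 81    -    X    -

67

Row 2 needs 394; the known cells sum to 341, so (2,2) = 53.
Row 3: 151 + 74 + 109 + ? = 394, so (3,1) = 60.
Column 1 needs 394; the known cells sum to 271, so (1,1) = 123.
The remaining cell in column 2 is (4,2) = 394 − 292 = 102.
Main diagonal needs 394; the known cells sum to 250, so (4,4) = 144.
Using anti-diagonal: 116 + 151 + 81 + ? → (1,4) = 394 − 348 = 46.
Row 1: 123 + 88 + 46 + ? = 394, so (1,3) = 137.
The remaining cell in row 4 is (4,3) = 394 − 327 = 67.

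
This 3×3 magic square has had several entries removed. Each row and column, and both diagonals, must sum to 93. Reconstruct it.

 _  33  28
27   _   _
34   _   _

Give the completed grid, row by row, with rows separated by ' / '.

32 33 28 / 27 31 35 / 34 29 30

Using row 1: 33 + 28 + ? → (1,1) = 93 − 61 = 32.
Anti-diagonal must total 93; the given cells sum to 62, so (2,2) = 31.
Row 2: 27 + 31 + ? = 93, so (2,3) = 35.
Column 2 must total 93; the given cells sum to 64, so (3,2) = 29.
From column 3, 93 − (28 + 35) gives (3,3) = 30.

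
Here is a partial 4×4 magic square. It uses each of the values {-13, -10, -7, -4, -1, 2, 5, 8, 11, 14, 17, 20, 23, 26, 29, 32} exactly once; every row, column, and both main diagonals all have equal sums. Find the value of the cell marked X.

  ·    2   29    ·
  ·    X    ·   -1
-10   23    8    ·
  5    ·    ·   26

-7

The 16 entries sum to 152, so each line sums to 152/4 = 38.
Row 3 must total 38; the given cells sum to 21, so (3,4) = 17.
Column 4: -1 + 17 + 26 + ? = 38, so (1,4) = -4.
Anti-diagonal must total 38; the given cells sum to 24, so (2,3) = 14.
Row 1 needs 38; the known cells sum to 27, so (1,1) = 11.
From column 1, 38 − (11 + (-10) + 5) gives (2,1) = 32.
Column 3: 29 + 14 + 8 + ? = 38, so (4,3) = -13.
Main diagonal: 11 + 8 + 26 + ? = 38, so (2,2) = -7.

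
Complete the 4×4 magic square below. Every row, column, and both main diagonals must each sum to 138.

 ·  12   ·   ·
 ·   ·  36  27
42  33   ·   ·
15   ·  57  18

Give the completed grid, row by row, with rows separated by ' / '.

Row 4 must total 138; the given cells sum to 90, so (4,2) = 48.
From column 2, 138 − (12 + 33 + 48) gives (2,2) = 45.
The remaining cell in anti-diagonal is (1,4) = 138 − 84 = 54.
Row 2 must total 138; the given cells sum to 108, so (2,1) = 30.
Column 1 must total 138; the given cells sum to 87, so (1,1) = 51.
Column 4: 54 + 27 + 18 + ? = 138, so (3,4) = 39.
From main diagonal, 138 − (51 + 45 + 18) gives (3,3) = 24.
Row 1 must total 138; the given cells sum to 117, so (1,3) = 21.

51 12 21 54 / 30 45 36 27 / 42 33 24 39 / 15 48 57 18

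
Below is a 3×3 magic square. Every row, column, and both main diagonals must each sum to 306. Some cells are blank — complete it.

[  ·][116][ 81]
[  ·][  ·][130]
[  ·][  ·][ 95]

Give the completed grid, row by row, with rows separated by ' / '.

109 116 81 / 74 102 130 / 123 88 95

Row 1: 116 + 81 + ? = 306, so (1,1) = 109.
The remaining cell in main diagonal is (2,2) = 306 − 204 = 102.
Anti-diagonal needs 306; the known cells sum to 183, so (3,1) = 123.
Row 2 needs 306; the known cells sum to 232, so (2,1) = 74.
Row 3: 123 + 95 + ? = 306, so (3,2) = 88.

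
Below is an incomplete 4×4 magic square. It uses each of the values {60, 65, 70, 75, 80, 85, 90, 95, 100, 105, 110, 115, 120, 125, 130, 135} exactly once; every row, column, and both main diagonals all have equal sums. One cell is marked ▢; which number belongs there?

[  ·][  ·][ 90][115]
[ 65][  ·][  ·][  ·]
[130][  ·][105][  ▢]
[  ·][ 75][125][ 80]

The 16 entries sum to 1560, so each line sums to 1560/4 = 390.
Using row 4: 75 + 125 + 80 + ? → (4,1) = 390 − 280 = 110.
Column 1: 65 + 130 + 110 + ? = 390, so (1,1) = 85.
From column 3, 390 − (90 + 105 + 125) gives (2,3) = 70.
Main diagonal must total 390; the given cells sum to 270, so (2,2) = 120.
Using anti-diagonal: 115 + 70 + 110 + ? → (3,2) = 390 − 295 = 95.
Using row 1: 85 + 90 + 115 + ? → (1,2) = 390 − 290 = 100.
From row 2, 390 − (65 + 120 + 70) gives (2,4) = 135.
The remaining cell in row 3 is (3,4) = 390 − 330 = 60.

60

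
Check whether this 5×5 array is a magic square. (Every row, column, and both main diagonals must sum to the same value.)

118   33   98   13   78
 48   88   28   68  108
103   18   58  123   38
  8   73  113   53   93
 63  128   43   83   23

Yes

Row 1: 118 + 33 + 98 + 13 + 78 = 340.
Row 2: 48 + 88 + 28 + 68 + 108 = 340.
Row 3: 103 + 18 + 58 + 123 + 38 = 340.
Row 4: 8 + 73 + 113 + 53 + 93 = 340.
Row 5: 63 + 128 + 43 + 83 + 23 = 340.
Column 1: 118 + 48 + 103 + 8 + 63 = 340.
Column 2: 33 + 88 + 18 + 73 + 128 = 340.
Column 3: 98 + 28 + 58 + 113 + 43 = 340.
Column 4: 13 + 68 + 123 + 53 + 83 = 340.
Column 5: 78 + 108 + 38 + 93 + 23 = 340.
Main diagonal: 118 + 88 + 58 + 53 + 23 = 340.
Anti-diagonal: 78 + 68 + 58 + 73 + 63 = 340.
All lines sum to 340.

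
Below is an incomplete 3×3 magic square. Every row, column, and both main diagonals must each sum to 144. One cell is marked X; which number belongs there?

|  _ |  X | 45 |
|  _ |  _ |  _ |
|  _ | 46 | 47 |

50

Row 3 needs 144; the known cells sum to 93, so (3,1) = 51.
Column 3: 45 + 47 + ? = 144, so (2,3) = 52.
Anti-diagonal: 45 + 51 + ? = 144, so (2,2) = 48.
Row 2 must total 144; the given cells sum to 100, so (2,1) = 44.
Using column 1: 44 + 51 + ? → (1,1) = 144 − 95 = 49.
The remaining cell in column 2 is (1,2) = 144 − 94 = 50.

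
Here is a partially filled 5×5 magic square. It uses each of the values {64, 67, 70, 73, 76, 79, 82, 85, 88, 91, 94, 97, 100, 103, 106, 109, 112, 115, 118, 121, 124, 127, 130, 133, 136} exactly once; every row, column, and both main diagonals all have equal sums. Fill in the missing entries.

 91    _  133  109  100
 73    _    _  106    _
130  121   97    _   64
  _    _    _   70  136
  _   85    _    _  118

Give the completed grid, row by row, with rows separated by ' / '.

91 67 133 109 100 / 73 124 115 106 82 / 130 121 97 88 64 / 112 103 79 70 136 / 94 85 76 127 118

The 25 entries sum to 2500, so each line sums to 2500/5 = 500.
Row 1: 91 + 133 + 109 + 100 + ? = 500, so (1,2) = 67.
Using row 3: 130 + 121 + 97 + 64 + ? → (3,4) = 500 − 412 = 88.
Column 4: 109 + 106 + 88 + 70 + ? = 500, so (5,4) = 127.
Column 5: 100 + 64 + 136 + 118 + ? = 500, so (2,5) = 82.
From main diagonal, 500 − (91 + 97 + 70 + 118) gives (2,2) = 124.
Using row 2: 73 + 124 + 106 + 82 + ? → (2,3) = 500 − 385 = 115.
From column 2, 500 − (67 + 124 + 121 + 85) gives (4,2) = 103.
Using anti-diagonal: 100 + 106 + 97 + 103 + ? → (5,1) = 500 − 406 = 94.
Using row 5: 94 + 85 + 127 + 118 + ? → (5,3) = 500 − 424 = 76.
Column 1 must total 500; the given cells sum to 388, so (4,1) = 112.
Column 3 must total 500; the given cells sum to 421, so (4,3) = 79.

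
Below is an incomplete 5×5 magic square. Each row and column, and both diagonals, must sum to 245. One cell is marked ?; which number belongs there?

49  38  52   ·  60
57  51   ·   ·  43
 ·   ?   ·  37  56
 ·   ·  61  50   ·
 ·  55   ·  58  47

Row 1 must total 245; the given cells sum to 199, so (1,4) = 46.
From column 4, 245 − (46 + 37 + 50 + 58) gives (2,4) = 54.
Column 5 needs 245; the known cells sum to 206, so (4,5) = 39.
Main diagonal needs 245; the known cells sum to 197, so (3,3) = 48.
Row 2 needs 245; the known cells sum to 205, so (2,3) = 40.
Column 3 needs 245; the known cells sum to 201, so (5,3) = 44.
Row 5 needs 245; the known cells sum to 204, so (5,1) = 41.
Anti-diagonal needs 245; the known cells sum to 203, so (4,2) = 42.
From row 4, 245 − (42 + 61 + 50 + 39) gives (4,1) = 53.
Column 1 must total 245; the given cells sum to 200, so (3,1) = 45.
Column 2: 38 + 51 + 42 + 55 + ? = 245, so (3,2) = 59.

59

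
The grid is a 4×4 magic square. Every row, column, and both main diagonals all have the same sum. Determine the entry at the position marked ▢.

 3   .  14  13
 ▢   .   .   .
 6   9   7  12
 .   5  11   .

15

Row 3 is complete and sums to 34; that is the magic constant.
Row 1 needs 34; the known cells sum to 30, so (1,2) = 4.
Column 2 needs 34; the known cells sum to 18, so (2,2) = 16.
Column 3: 14 + 7 + 11 + ? = 34, so (2,3) = 2.
Main diagonal needs 34; the known cells sum to 26, so (4,4) = 8.
Using anti-diagonal: 13 + 2 + 9 + ? → (4,1) = 34 − 24 = 10.
From column 1, 34 − (3 + 6 + 10) gives (2,1) = 15.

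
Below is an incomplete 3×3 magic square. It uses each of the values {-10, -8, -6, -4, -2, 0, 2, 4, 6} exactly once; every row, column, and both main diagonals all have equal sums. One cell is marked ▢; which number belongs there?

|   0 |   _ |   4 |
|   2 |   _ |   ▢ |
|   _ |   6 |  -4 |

-6

The 9 entries sum to -18, so each line sums to -18/3 = -6.
Row 1 needs -6; the known cells sum to 4, so (1,2) = -10.
The remaining cell in row 3 is (3,1) = -6 − 2 = -8.
From column 2, -6 − (-10 + 6) gives (2,2) = -2.
Column 3 must total -6; the given cells sum to 0, so (2,3) = -6.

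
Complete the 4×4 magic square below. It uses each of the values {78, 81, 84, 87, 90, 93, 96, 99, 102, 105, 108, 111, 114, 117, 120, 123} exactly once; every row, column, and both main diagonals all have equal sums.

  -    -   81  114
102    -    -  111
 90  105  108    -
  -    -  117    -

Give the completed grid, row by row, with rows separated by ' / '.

The 16 entries sum to 1608, so each line sums to 1608/4 = 402.
Row 3: 90 + 105 + 108 + ? = 402, so (3,4) = 99.
Using column 3: 81 + 108 + 117 + ? → (2,3) = 402 − 306 = 96.
Column 4 must total 402; the given cells sum to 324, so (4,4) = 78.
The remaining cell in anti-diagonal is (4,1) = 402 − 315 = 87.
Row 2 must total 402; the given cells sum to 309, so (2,2) = 93.
The remaining cell in row 4 is (4,2) = 402 − 282 = 120.
Column 1 needs 402; the known cells sum to 279, so (1,1) = 123.
Column 2 must total 402; the given cells sum to 318, so (1,2) = 84.

123 84 81 114 / 102 93 96 111 / 90 105 108 99 / 87 120 117 78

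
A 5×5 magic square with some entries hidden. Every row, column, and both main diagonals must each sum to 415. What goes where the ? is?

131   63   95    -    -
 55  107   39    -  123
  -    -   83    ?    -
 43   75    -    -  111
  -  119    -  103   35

Row 2 needs 415; the known cells sum to 324, so (2,4) = 91.
The remaining cell in column 2 is (3,2) = 415 − 364 = 51.
Main diagonal must total 415; the given cells sum to 356, so (4,4) = 59.
Using row 4: 43 + 75 + 59 + 111 + ? → (4,3) = 415 − 288 = 127.
Column 3 needs 415; the known cells sum to 344, so (5,3) = 71.
Row 5 needs 415; the known cells sum to 328, so (5,1) = 87.
From column 1, 415 − (131 + 55 + 43 + 87) gives (3,1) = 99.
Anti-diagonal: 91 + 83 + 75 + 87 + ? = 415, so (1,5) = 79.
Row 1 needs 415; the known cells sum to 368, so (1,4) = 47.
The remaining cell in column 4 is (3,4) = 415 − 300 = 115.

115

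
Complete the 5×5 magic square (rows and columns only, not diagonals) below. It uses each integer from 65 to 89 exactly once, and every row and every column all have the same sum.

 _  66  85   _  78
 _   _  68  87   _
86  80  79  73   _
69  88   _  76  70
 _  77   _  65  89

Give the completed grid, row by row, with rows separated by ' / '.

The entries are 65 through 89, which sum to 1925, so each line sums to 1925/5 = 385.
The remaining cell in row 3 is (3,5) = 385 − 318 = 67.
Using row 4: 69 + 88 + 76 + 70 + ? → (4,3) = 385 − 303 = 82.
From column 2, 385 − (66 + 80 + 88 + 77) gives (2,2) = 74.
Column 3 must total 385; the given cells sum to 314, so (5,3) = 71.
From column 4, 385 − (87 + 73 + 76 + 65) gives (1,4) = 84.
The remaining cell in column 5 is (2,5) = 385 − 304 = 81.
Using row 1: 66 + 85 + 84 + 78 + ? → (1,1) = 385 − 313 = 72.
Using row 2: 74 + 68 + 87 + 81 + ? → (2,1) = 385 − 310 = 75.
Row 5: 77 + 71 + 65 + 89 + ? = 385, so (5,1) = 83.

72 66 85 84 78 / 75 74 68 87 81 / 86 80 79 73 67 / 69 88 82 76 70 / 83 77 71 65 89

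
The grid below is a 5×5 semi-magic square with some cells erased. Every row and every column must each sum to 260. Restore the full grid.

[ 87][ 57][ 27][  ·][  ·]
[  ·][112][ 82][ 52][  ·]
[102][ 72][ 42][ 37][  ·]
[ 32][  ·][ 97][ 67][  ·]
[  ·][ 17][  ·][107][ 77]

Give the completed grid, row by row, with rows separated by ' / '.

Row 3: 102 + 72 + 42 + 37 + ? = 260, so (3,5) = 7.
Column 2 needs 260; the known cells sum to 258, so (4,2) = 2.
Using column 3: 27 + 82 + 42 + 97 + ? → (5,3) = 260 − 248 = 12.
Using column 4: 52 + 37 + 67 + 107 + ? → (1,4) = 260 − 263 = -3.
Row 1 must total 260; the given cells sum to 168, so (1,5) = 92.
The remaining cell in row 4 is (4,5) = 260 − 198 = 62.
The remaining cell in row 5 is (5,1) = 260 − 213 = 47.
Using column 1: 87 + 102 + 32 + 47 + ? → (2,1) = 260 − 268 = -8.
Using column 5: 92 + 7 + 62 + 77 + ? → (2,5) = 260 − 238 = 22.

87 57 27 -3 92 / -8 112 82 52 22 / 102 72 42 37 7 / 32 2 97 67 62 / 47 17 12 107 77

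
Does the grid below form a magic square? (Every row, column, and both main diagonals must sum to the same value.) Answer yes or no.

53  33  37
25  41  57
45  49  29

Row 1: 53 + 33 + 37 = 123.
Row 2: 25 + 41 + 57 = 123.
Row 3: 45 + 49 + 29 = 123.
Column 1: 53 + 25 + 45 = 123.
Column 2: 33 + 41 + 49 = 123.
Column 3: 37 + 57 + 29 = 123.
Main diagonal: 53 + 41 + 29 = 123.
Anti-diagonal: 37 + 41 + 45 = 123.
All lines sum to 123.

Yes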